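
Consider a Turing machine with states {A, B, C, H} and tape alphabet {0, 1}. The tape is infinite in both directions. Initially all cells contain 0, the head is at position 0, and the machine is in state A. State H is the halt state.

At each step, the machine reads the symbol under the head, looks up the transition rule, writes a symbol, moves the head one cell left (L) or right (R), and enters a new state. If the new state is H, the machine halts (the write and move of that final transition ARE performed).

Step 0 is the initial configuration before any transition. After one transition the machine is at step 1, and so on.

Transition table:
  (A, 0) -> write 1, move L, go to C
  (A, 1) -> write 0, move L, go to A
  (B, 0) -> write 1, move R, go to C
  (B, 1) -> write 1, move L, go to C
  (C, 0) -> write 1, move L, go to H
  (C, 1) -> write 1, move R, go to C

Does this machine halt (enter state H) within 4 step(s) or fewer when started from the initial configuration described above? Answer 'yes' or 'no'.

Answer: yes

Derivation:
Step 1: in state A at pos 0, read 0 -> (A,0)->write 1,move L,goto C. Now: state=C, head=-1, tape[-2..1]=0010 (head:  ^)
Step 2: in state C at pos -1, read 0 -> (C,0)->write 1,move L,goto H. Now: state=H, head=-2, tape[-3..1]=00110 (head:  ^)
State H reached at step 2; 2 <= 4 -> yes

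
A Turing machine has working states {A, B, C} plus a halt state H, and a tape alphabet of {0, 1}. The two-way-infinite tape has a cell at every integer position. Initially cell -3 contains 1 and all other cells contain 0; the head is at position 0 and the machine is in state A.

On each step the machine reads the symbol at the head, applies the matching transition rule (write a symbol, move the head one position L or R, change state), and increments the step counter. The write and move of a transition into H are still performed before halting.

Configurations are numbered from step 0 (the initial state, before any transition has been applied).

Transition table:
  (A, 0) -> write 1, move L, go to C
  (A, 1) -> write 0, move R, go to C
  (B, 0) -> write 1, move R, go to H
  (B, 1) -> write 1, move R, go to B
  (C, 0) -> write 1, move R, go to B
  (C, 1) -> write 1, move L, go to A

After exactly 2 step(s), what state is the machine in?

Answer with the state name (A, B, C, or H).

Answer: B

Derivation:
Step 1: in state A at pos 0, read 0 -> (A,0)->write 1,move L,goto C. Now: state=C, head=-1, tape[-4..1]=010010 (head:    ^)
Step 2: in state C at pos -1, read 0 -> (C,0)->write 1,move R,goto B. Now: state=B, head=0, tape[-4..1]=010110 (head:     ^)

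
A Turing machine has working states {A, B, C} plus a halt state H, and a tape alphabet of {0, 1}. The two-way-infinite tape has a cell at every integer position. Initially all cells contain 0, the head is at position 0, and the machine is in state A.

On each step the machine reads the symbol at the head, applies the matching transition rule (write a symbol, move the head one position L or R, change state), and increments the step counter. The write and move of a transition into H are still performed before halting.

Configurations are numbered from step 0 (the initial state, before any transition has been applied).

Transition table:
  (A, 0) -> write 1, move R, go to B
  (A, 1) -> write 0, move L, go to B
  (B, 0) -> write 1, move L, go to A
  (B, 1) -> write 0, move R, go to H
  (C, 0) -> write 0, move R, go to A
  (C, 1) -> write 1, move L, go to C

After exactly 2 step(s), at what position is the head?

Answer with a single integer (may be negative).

Step 1: in state A at pos 0, read 0 -> (A,0)->write 1,move R,goto B. Now: state=B, head=1, tape[-1..2]=0100 (head:   ^)
Step 2: in state B at pos 1, read 0 -> (B,0)->write 1,move L,goto A. Now: state=A, head=0, tape[-1..2]=0110 (head:  ^)

Answer: 0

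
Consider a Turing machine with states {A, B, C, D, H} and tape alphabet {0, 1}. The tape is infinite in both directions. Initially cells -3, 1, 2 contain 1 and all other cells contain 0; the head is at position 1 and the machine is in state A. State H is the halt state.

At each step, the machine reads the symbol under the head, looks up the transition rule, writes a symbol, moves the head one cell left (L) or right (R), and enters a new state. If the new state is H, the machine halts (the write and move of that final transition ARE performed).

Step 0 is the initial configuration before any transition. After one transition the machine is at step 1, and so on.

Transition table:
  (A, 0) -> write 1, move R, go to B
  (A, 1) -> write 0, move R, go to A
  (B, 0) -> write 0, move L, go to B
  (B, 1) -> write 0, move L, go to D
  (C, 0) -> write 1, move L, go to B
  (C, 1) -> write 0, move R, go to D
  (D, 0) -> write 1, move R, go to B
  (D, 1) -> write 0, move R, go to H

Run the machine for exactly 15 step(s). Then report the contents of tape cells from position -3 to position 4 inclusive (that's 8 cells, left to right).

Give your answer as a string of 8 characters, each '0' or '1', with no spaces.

Answer: 10100000

Derivation:
Step 1: in state A at pos 1, read 1 -> (A,1)->write 0,move R,goto A. Now: state=A, head=2, tape[-4..3]=01000010 (head:       ^)
Step 2: in state A at pos 2, read 1 -> (A,1)->write 0,move R,goto A. Now: state=A, head=3, tape[-4..4]=010000000 (head:        ^)
Step 3: in state A at pos 3, read 0 -> (A,0)->write 1,move R,goto B. Now: state=B, head=4, tape[-4..5]=0100000100 (head:         ^)
Step 4: in state B at pos 4, read 0 -> (B,0)->write 0,move L,goto B. Now: state=B, head=3, tape[-4..5]=0100000100 (head:        ^)
Step 5: in state B at pos 3, read 1 -> (B,1)->write 0,move L,goto D. Now: state=D, head=2, tape[-4..5]=0100000000 (head:       ^)
Step 6: in state D at pos 2, read 0 -> (D,0)->write 1,move R,goto B. Now: state=B, head=3, tape[-4..5]=0100001000 (head:        ^)
Step 7: in state B at pos 3, read 0 -> (B,0)->write 0,move L,goto B. Now: state=B, head=2, tape[-4..5]=0100001000 (head:       ^)
Step 8: in state B at pos 2, read 1 -> (B,1)->write 0,move L,goto D. Now: state=D, head=1, tape[-4..5]=0100000000 (head:      ^)
Step 9: in state D at pos 1, read 0 -> (D,0)->write 1,move R,goto B. Now: state=B, head=2, tape[-4..5]=0100010000 (head:       ^)
Step 10: in state B at pos 2, read 0 -> (B,0)->write 0,move L,goto B. Now: state=B, head=1, tape[-4..5]=0100010000 (head:      ^)
Step 11: in state B at pos 1, read 1 -> (B,1)->write 0,move L,goto D. Now: state=D, head=0, tape[-4..5]=0100000000 (head:     ^)
Step 12: in state D at pos 0, read 0 -> (D,0)->write 1,move R,goto B. Now: state=B, head=1, tape[-4..5]=0100100000 (head:      ^)
Step 13: in state B at pos 1, read 0 -> (B,0)->write 0,move L,goto B. Now: state=B, head=0, tape[-4..5]=0100100000 (head:     ^)
Step 14: in state B at pos 0, read 1 -> (B,1)->write 0,move L,goto D. Now: state=D, head=-1, tape[-4..5]=0100000000 (head:    ^)
Step 15: in state D at pos -1, read 0 -> (D,0)->write 1,move R,goto B. Now: state=B, head=0, tape[-4..5]=0101000000 (head:     ^)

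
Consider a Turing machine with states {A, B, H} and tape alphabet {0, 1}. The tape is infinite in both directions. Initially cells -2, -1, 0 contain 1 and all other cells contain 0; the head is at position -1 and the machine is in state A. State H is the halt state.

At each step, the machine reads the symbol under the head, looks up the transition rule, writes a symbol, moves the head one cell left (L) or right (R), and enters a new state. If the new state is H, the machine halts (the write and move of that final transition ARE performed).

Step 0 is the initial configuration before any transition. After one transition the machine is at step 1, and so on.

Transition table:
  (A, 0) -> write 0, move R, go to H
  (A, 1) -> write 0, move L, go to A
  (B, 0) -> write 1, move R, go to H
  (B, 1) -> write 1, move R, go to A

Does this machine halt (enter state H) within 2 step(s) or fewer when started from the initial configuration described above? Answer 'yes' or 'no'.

Step 1: in state A at pos -1, read 1 -> (A,1)->write 0,move L,goto A. Now: state=A, head=-2, tape[-3..1]=01010 (head:  ^)
Step 2: in state A at pos -2, read 1 -> (A,1)->write 0,move L,goto A. Now: state=A, head=-3, tape[-4..1]=000010 (head:  ^)
After 2 step(s): state = A (not H) -> not halted within 2 -> no

Answer: no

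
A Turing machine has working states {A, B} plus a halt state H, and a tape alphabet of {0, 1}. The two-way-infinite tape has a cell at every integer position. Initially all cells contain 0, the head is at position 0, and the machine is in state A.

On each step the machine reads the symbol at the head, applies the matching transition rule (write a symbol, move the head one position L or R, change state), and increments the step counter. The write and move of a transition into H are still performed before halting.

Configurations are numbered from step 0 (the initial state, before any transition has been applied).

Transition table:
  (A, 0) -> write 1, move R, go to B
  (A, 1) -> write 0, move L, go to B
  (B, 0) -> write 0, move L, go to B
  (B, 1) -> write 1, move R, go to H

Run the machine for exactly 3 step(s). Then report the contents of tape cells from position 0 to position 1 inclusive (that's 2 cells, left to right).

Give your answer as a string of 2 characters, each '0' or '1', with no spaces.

Step 1: in state A at pos 0, read 0 -> (A,0)->write 1,move R,goto B. Now: state=B, head=1, tape[-1..2]=0100 (head:   ^)
Step 2: in state B at pos 1, read 0 -> (B,0)->write 0,move L,goto B. Now: state=B, head=0, tape[-1..2]=0100 (head:  ^)
Step 3: in state B at pos 0, read 1 -> (B,1)->write 1,move R,goto H. Now: state=H, head=1, tape[-1..2]=0100 (head:   ^)

Answer: 10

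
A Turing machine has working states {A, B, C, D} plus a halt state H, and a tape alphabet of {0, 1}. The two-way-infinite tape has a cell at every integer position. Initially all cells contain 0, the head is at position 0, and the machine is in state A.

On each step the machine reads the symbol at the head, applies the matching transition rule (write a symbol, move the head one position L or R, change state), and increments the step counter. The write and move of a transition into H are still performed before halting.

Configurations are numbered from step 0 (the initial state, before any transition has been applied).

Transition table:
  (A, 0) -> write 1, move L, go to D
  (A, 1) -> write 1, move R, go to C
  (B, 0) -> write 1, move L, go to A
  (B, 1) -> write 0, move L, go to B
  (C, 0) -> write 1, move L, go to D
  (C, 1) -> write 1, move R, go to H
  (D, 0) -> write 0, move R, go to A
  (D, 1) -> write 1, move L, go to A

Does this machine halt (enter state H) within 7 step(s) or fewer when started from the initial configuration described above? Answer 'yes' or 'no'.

Step 1: in state A at pos 0, read 0 -> (A,0)->write 1,move L,goto D. Now: state=D, head=-1, tape[-2..1]=0010 (head:  ^)
Step 2: in state D at pos -1, read 0 -> (D,0)->write 0,move R,goto A. Now: state=A, head=0, tape[-2..1]=0010 (head:   ^)
Step 3: in state A at pos 0, read 1 -> (A,1)->write 1,move R,goto C. Now: state=C, head=1, tape[-2..2]=00100 (head:    ^)
Step 4: in state C at pos 1, read 0 -> (C,0)->write 1,move L,goto D. Now: state=D, head=0, tape[-2..2]=00110 (head:   ^)
Step 5: in state D at pos 0, read 1 -> (D,1)->write 1,move L,goto A. Now: state=A, head=-1, tape[-2..2]=00110 (head:  ^)
Step 6: in state A at pos -1, read 0 -> (A,0)->write 1,move L,goto D. Now: state=D, head=-2, tape[-3..2]=001110 (head:  ^)
Step 7: in state D at pos -2, read 0 -> (D,0)->write 0,move R,goto A. Now: state=A, head=-1, tape[-3..2]=001110 (head:   ^)
After 7 step(s): state = A (not H) -> not halted within 7 -> no

Answer: no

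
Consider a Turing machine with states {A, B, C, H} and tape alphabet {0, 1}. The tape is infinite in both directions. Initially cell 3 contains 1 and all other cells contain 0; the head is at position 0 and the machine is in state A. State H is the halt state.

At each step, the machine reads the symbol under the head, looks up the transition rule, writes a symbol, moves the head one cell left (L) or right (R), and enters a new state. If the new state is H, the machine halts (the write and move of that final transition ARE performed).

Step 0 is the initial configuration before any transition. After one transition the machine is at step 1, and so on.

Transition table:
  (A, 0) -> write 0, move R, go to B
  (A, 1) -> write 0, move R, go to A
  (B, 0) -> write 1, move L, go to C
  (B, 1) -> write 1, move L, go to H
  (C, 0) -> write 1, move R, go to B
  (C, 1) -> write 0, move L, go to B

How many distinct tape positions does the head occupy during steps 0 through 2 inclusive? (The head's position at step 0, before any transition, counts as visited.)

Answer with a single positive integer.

Answer: 2

Derivation:
Step 1: in state A at pos 0, read 0 -> (A,0)->write 0,move R,goto B. Now: state=B, head=1, tape[-1..4]=000010 (head:   ^)
Step 2: in state B at pos 1, read 0 -> (B,0)->write 1,move L,goto C. Now: state=C, head=0, tape[-1..4]=001010 (head:  ^)
Head positions at steps 0..2: starting at 0, distinct positions visited = {0, 1} -> 2 position(s)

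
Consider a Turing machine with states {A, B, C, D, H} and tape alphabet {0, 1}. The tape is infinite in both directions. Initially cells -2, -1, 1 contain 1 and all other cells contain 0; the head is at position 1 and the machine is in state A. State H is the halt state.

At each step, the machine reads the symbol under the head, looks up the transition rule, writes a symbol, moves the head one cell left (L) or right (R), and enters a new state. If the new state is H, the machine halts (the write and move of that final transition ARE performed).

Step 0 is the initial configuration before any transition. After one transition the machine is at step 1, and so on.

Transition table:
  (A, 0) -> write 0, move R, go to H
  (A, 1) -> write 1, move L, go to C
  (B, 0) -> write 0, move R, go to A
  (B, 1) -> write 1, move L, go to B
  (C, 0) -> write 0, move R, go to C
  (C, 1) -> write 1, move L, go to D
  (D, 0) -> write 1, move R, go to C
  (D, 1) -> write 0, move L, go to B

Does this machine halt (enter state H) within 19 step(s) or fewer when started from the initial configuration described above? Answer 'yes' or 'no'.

Step 1: in state A at pos 1, read 1 -> (A,1)->write 1,move L,goto C. Now: state=C, head=0, tape[-3..2]=011010 (head:    ^)
Step 2: in state C at pos 0, read 0 -> (C,0)->write 0,move R,goto C. Now: state=C, head=1, tape[-3..2]=011010 (head:     ^)
Step 3: in state C at pos 1, read 1 -> (C,1)->write 1,move L,goto D. Now: state=D, head=0, tape[-3..2]=011010 (head:    ^)
Step 4: in state D at pos 0, read 0 -> (D,0)->write 1,move R,goto C. Now: state=C, head=1, tape[-3..2]=011110 (head:     ^)
Step 5: in state C at pos 1, read 1 -> (C,1)->write 1,move L,goto D. Now: state=D, head=0, tape[-3..2]=011110 (head:    ^)
Step 6: in state D at pos 0, read 1 -> (D,1)->write 0,move L,goto B. Now: state=B, head=-1, tape[-3..2]=011010 (head:   ^)
Step 7: in state B at pos -1, read 1 -> (B,1)->write 1,move L,goto B. Now: state=B, head=-2, tape[-3..2]=011010 (head:  ^)
Step 8: in state B at pos -2, read 1 -> (B,1)->write 1,move L,goto B. Now: state=B, head=-3, tape[-4..2]=0011010 (head:  ^)
Step 9: in state B at pos -3, read 0 -> (B,0)->write 0,move R,goto A. Now: state=A, head=-2, tape[-4..2]=0011010 (head:   ^)
Step 10: in state A at pos -2, read 1 -> (A,1)->write 1,move L,goto C. Now: state=C, head=-3, tape[-4..2]=0011010 (head:  ^)
Step 11: in state C at pos -3, read 0 -> (C,0)->write 0,move R,goto C. Now: state=C, head=-2, tape[-4..2]=0011010 (head:   ^)
Step 12: in state C at pos -2, read 1 -> (C,1)->write 1,move L,goto D. Now: state=D, head=-3, tape[-4..2]=0011010 (head:  ^)
Step 13: in state D at pos -3, read 0 -> (D,0)->write 1,move R,goto C. Now: state=C, head=-2, tape[-4..2]=0111010 (head:   ^)
Step 14: in state C at pos -2, read 1 -> (C,1)->write 1,move L,goto D. Now: state=D, head=-3, tape[-4..2]=0111010 (head:  ^)
Step 15: in state D at pos -3, read 1 -> (D,1)->write 0,move L,goto B. Now: state=B, head=-4, tape[-5..2]=00011010 (head:  ^)
Step 16: in state B at pos -4, read 0 -> (B,0)->write 0,move R,goto A. Now: state=A, head=-3, tape[-5..2]=00011010 (head:   ^)
Step 17: in state A at pos -3, read 0 -> (A,0)->write 0,move R,goto H. Now: state=H, head=-2, tape[-5..2]=00011010 (head:    ^)
State H reached at step 17; 17 <= 19 -> yes

Answer: yes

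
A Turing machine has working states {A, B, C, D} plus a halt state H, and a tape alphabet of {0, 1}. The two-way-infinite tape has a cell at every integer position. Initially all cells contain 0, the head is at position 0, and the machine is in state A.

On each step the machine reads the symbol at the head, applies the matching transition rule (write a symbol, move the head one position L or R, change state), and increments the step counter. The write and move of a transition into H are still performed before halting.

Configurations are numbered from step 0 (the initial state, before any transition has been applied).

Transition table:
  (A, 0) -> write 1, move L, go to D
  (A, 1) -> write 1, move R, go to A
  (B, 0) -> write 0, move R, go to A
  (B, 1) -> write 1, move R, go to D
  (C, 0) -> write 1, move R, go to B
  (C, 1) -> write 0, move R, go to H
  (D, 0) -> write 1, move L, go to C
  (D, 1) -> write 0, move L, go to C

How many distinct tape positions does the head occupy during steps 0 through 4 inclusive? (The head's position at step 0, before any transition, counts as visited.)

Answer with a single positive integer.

Answer: 3

Derivation:
Step 1: in state A at pos 0, read 0 -> (A,0)->write 1,move L,goto D. Now: state=D, head=-1, tape[-2..1]=0010 (head:  ^)
Step 2: in state D at pos -1, read 0 -> (D,0)->write 1,move L,goto C. Now: state=C, head=-2, tape[-3..1]=00110 (head:  ^)
Step 3: in state C at pos -2, read 0 -> (C,0)->write 1,move R,goto B. Now: state=B, head=-1, tape[-3..1]=01110 (head:   ^)
Step 4: in state B at pos -1, read 1 -> (B,1)->write 1,move R,goto D. Now: state=D, head=0, tape[-3..1]=01110 (head:    ^)
Head positions at steps 0..4: starting at 0, distinct positions visited = {-2, -1, 0} -> 3 position(s)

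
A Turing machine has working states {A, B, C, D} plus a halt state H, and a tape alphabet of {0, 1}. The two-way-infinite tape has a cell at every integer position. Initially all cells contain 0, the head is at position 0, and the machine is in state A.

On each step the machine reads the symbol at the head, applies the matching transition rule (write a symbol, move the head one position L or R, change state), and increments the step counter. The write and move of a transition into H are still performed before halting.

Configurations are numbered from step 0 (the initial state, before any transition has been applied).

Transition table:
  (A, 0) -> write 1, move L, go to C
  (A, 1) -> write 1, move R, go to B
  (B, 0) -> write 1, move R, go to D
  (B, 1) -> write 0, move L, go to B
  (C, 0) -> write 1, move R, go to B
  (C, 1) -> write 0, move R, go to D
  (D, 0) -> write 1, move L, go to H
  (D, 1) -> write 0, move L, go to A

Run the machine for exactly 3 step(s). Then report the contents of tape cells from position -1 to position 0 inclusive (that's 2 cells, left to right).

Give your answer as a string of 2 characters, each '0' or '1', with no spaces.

Answer: 10

Derivation:
Step 1: in state A at pos 0, read 0 -> (A,0)->write 1,move L,goto C. Now: state=C, head=-1, tape[-2..1]=0010 (head:  ^)
Step 2: in state C at pos -1, read 0 -> (C,0)->write 1,move R,goto B. Now: state=B, head=0, tape[-2..1]=0110 (head:   ^)
Step 3: in state B at pos 0, read 1 -> (B,1)->write 0,move L,goto B. Now: state=B, head=-1, tape[-2..1]=0100 (head:  ^)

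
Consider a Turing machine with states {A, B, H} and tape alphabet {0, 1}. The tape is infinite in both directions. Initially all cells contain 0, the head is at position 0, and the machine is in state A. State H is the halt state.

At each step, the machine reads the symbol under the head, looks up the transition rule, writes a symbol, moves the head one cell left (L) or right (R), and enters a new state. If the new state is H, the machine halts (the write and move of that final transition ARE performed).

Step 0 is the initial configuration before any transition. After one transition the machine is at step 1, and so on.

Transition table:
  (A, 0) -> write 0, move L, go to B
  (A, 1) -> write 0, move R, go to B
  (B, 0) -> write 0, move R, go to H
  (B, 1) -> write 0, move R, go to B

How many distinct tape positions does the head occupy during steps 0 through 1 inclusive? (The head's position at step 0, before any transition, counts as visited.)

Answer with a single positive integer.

Answer: 2

Derivation:
Step 1: in state A at pos 0, read 0 -> (A,0)->write 0,move L,goto B. Now: state=B, head=-1, tape[-2..1]=0000 (head:  ^)
Head positions at steps 0..1: starting at 0, distinct positions visited = {-1, 0} -> 2 position(s)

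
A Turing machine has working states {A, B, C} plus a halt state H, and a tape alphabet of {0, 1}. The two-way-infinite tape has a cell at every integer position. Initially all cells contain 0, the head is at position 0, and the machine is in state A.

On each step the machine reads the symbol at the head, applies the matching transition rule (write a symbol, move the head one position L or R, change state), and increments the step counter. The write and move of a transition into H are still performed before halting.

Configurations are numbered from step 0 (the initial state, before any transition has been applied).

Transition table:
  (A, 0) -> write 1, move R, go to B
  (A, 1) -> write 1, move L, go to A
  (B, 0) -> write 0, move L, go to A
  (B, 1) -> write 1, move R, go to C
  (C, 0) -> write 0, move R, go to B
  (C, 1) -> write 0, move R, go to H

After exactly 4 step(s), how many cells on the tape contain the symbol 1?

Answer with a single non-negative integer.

Step 1: in state A at pos 0, read 0 -> (A,0)->write 1,move R,goto B. Now: state=B, head=1, tape[-1..2]=0100 (head:   ^)
Step 2: in state B at pos 1, read 0 -> (B,0)->write 0,move L,goto A. Now: state=A, head=0, tape[-1..2]=0100 (head:  ^)
Step 3: in state A at pos 0, read 1 -> (A,1)->write 1,move L,goto A. Now: state=A, head=-1, tape[-2..2]=00100 (head:  ^)
Step 4: in state A at pos -1, read 0 -> (A,0)->write 1,move R,goto B. Now: state=B, head=0, tape[-2..2]=01100 (head:   ^)
Cells containing 1 after step 4: {-1, 0} -> 2 cell(s)

Answer: 2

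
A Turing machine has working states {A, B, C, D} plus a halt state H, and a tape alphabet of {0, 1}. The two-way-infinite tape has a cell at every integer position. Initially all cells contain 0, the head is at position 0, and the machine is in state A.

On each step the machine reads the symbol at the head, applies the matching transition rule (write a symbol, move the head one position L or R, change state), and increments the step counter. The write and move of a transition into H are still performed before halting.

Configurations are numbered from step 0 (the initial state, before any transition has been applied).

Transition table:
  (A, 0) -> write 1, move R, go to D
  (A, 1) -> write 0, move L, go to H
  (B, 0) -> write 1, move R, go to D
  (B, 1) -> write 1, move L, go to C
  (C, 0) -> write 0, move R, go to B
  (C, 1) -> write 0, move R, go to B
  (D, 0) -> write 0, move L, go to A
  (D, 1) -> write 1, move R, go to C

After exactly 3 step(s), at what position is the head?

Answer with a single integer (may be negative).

Answer: -1

Derivation:
Step 1: in state A at pos 0, read 0 -> (A,0)->write 1,move R,goto D. Now: state=D, head=1, tape[-1..2]=0100 (head:   ^)
Step 2: in state D at pos 1, read 0 -> (D,0)->write 0,move L,goto A. Now: state=A, head=0, tape[-1..2]=0100 (head:  ^)
Step 3: in state A at pos 0, read 1 -> (A,1)->write 0,move L,goto H. Now: state=H, head=-1, tape[-2..2]=00000 (head:  ^)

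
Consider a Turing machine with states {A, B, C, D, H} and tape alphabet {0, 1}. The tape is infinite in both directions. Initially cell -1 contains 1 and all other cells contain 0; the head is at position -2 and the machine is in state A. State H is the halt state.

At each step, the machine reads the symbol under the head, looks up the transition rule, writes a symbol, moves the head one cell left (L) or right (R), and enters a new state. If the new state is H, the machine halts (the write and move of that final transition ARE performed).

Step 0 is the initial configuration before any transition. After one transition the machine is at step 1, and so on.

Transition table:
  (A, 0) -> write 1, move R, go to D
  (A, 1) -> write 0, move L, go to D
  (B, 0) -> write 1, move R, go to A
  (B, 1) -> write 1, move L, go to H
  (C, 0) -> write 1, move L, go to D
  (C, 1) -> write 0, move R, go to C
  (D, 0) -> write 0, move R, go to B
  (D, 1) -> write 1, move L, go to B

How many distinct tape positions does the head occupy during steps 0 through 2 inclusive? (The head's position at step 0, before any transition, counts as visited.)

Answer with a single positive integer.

Answer: 2

Derivation:
Step 1: in state A at pos -2, read 0 -> (A,0)->write 1,move R,goto D. Now: state=D, head=-1, tape[-3..0]=0110 (head:   ^)
Step 2: in state D at pos -1, read 1 -> (D,1)->write 1,move L,goto B. Now: state=B, head=-2, tape[-3..0]=0110 (head:  ^)
Head positions at steps 0..2: starting at -2, distinct positions visited = {-2, -1} -> 2 position(s)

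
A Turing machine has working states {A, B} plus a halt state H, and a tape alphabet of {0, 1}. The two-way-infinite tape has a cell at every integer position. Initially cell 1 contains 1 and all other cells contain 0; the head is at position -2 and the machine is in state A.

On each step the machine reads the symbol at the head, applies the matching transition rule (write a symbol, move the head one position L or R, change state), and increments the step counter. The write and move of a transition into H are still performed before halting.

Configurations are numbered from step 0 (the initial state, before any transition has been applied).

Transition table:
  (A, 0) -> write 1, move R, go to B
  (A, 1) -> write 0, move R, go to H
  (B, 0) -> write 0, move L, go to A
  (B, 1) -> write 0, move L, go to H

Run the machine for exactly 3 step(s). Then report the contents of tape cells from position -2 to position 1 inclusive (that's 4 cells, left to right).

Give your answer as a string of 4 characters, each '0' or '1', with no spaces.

Step 1: in state A at pos -2, read 0 -> (A,0)->write 1,move R,goto B. Now: state=B, head=-1, tape[-3..2]=010010 (head:   ^)
Step 2: in state B at pos -1, read 0 -> (B,0)->write 0,move L,goto A. Now: state=A, head=-2, tape[-3..2]=010010 (head:  ^)
Step 3: in state A at pos -2, read 1 -> (A,1)->write 0,move R,goto H. Now: state=H, head=-1, tape[-3..2]=000010 (head:   ^)

Answer: 0001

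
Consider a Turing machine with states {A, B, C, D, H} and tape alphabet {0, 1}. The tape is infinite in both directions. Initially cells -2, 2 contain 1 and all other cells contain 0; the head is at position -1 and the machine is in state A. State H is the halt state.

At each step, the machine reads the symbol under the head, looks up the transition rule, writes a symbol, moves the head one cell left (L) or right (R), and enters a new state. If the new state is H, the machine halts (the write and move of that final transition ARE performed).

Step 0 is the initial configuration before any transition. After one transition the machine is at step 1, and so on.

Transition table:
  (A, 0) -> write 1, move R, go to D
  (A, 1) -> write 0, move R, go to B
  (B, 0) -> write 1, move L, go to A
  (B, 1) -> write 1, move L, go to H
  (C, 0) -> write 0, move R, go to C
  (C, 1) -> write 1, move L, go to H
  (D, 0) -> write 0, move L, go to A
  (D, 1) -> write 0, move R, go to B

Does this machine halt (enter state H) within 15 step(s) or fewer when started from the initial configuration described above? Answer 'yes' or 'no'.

Step 1: in state A at pos -1, read 0 -> (A,0)->write 1,move R,goto D. Now: state=D, head=0, tape[-3..3]=0110010 (head:    ^)
Step 2: in state D at pos 0, read 0 -> (D,0)->write 0,move L,goto A. Now: state=A, head=-1, tape[-3..3]=0110010 (head:   ^)
Step 3: in state A at pos -1, read 1 -> (A,1)->write 0,move R,goto B. Now: state=B, head=0, tape[-3..3]=0100010 (head:    ^)
Step 4: in state B at pos 0, read 0 -> (B,0)->write 1,move L,goto A. Now: state=A, head=-1, tape[-3..3]=0101010 (head:   ^)
Step 5: in state A at pos -1, read 0 -> (A,0)->write 1,move R,goto D. Now: state=D, head=0, tape[-3..3]=0111010 (head:    ^)
Step 6: in state D at pos 0, read 1 -> (D,1)->write 0,move R,goto B. Now: state=B, head=1, tape[-3..3]=0110010 (head:     ^)
Step 7: in state B at pos 1, read 0 -> (B,0)->write 1,move L,goto A. Now: state=A, head=0, tape[-3..3]=0110110 (head:    ^)
Step 8: in state A at pos 0, read 0 -> (A,0)->write 1,move R,goto D. Now: state=D, head=1, tape[-3..3]=0111110 (head:     ^)
Step 9: in state D at pos 1, read 1 -> (D,1)->write 0,move R,goto B. Now: state=B, head=2, tape[-3..3]=0111010 (head:      ^)
Step 10: in state B at pos 2, read 1 -> (B,1)->write 1,move L,goto H. Now: state=H, head=1, tape[-3..3]=0111010 (head:     ^)
State H reached at step 10; 10 <= 15 -> yes

Answer: yes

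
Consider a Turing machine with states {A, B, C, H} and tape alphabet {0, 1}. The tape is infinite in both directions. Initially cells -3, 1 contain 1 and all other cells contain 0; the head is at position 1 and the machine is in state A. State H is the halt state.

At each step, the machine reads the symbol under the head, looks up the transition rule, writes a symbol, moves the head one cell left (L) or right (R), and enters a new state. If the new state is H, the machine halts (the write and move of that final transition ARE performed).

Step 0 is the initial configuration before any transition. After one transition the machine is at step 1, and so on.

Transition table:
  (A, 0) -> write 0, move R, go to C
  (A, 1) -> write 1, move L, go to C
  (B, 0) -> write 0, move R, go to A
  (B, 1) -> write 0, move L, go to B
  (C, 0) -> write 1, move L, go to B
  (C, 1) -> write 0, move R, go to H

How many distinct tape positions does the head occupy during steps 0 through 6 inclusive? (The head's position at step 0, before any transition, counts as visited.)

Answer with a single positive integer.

Answer: 4

Derivation:
Step 1: in state A at pos 1, read 1 -> (A,1)->write 1,move L,goto C. Now: state=C, head=0, tape[-4..2]=0100010 (head:     ^)
Step 2: in state C at pos 0, read 0 -> (C,0)->write 1,move L,goto B. Now: state=B, head=-1, tape[-4..2]=0100110 (head:    ^)
Step 3: in state B at pos -1, read 0 -> (B,0)->write 0,move R,goto A. Now: state=A, head=0, tape[-4..2]=0100110 (head:     ^)
Step 4: in state A at pos 0, read 1 -> (A,1)->write 1,move L,goto C. Now: state=C, head=-1, tape[-4..2]=0100110 (head:    ^)
Step 5: in state C at pos -1, read 0 -> (C,0)->write 1,move L,goto B. Now: state=B, head=-2, tape[-4..2]=0101110 (head:   ^)
Step 6: in state B at pos -2, read 0 -> (B,0)->write 0,move R,goto A. Now: state=A, head=-1, tape[-4..2]=0101110 (head:    ^)
Head positions at steps 0..6: starting at 1, distinct positions visited = {-2, -1, 0, 1} -> 4 position(s)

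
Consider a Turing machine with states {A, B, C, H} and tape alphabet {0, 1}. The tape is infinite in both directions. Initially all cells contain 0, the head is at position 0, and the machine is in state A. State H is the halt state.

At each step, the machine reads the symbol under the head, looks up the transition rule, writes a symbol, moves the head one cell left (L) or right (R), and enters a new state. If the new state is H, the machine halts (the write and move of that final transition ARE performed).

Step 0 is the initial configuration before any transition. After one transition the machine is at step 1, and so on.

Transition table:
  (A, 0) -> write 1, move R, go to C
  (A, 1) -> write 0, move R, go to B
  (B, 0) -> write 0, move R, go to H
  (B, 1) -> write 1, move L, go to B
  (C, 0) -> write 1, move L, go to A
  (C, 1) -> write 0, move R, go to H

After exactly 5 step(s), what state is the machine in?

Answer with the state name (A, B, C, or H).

Step 1: in state A at pos 0, read 0 -> (A,0)->write 1,move R,goto C. Now: state=C, head=1, tape[-1..2]=0100 (head:   ^)
Step 2: in state C at pos 1, read 0 -> (C,0)->write 1,move L,goto A. Now: state=A, head=0, tape[-1..2]=0110 (head:  ^)
Step 3: in state A at pos 0, read 1 -> (A,1)->write 0,move R,goto B. Now: state=B, head=1, tape[-1..2]=0010 (head:   ^)
Step 4: in state B at pos 1, read 1 -> (B,1)->write 1,move L,goto B. Now: state=B, head=0, tape[-1..2]=0010 (head:  ^)
Step 5: in state B at pos 0, read 0 -> (B,0)->write 0,move R,goto H. Now: state=H, head=1, tape[-1..2]=0010 (head:   ^)

Answer: H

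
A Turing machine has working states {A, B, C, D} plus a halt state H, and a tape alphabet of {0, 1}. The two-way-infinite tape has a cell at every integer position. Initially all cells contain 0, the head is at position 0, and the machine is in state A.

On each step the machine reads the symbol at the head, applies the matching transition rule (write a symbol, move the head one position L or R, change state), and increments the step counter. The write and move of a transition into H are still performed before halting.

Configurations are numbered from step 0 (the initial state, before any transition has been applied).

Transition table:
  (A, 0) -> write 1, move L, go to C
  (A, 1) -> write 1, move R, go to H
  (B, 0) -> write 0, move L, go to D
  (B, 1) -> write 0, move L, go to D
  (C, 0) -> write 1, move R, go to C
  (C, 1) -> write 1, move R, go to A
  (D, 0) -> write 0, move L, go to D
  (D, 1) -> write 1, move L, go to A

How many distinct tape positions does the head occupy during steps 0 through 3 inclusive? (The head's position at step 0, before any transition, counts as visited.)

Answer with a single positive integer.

Answer: 3

Derivation:
Step 1: in state A at pos 0, read 0 -> (A,0)->write 1,move L,goto C. Now: state=C, head=-1, tape[-2..1]=0010 (head:  ^)
Step 2: in state C at pos -1, read 0 -> (C,0)->write 1,move R,goto C. Now: state=C, head=0, tape[-2..1]=0110 (head:   ^)
Step 3: in state C at pos 0, read 1 -> (C,1)->write 1,move R,goto A. Now: state=A, head=1, tape[-2..2]=01100 (head:    ^)
Head positions at steps 0..3: starting at 0, distinct positions visited = {-1, 0, 1} -> 3 position(s)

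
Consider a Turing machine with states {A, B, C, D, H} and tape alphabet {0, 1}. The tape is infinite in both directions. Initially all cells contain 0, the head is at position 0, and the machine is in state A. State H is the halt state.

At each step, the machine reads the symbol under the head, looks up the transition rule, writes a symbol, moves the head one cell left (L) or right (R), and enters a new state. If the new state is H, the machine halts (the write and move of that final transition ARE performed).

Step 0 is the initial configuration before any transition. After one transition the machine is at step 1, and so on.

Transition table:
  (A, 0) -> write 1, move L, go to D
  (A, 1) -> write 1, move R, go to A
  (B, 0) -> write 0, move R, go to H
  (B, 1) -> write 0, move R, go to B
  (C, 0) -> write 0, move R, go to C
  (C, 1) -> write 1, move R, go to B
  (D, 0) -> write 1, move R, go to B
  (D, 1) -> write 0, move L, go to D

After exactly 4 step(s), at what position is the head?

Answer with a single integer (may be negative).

Step 1: in state A at pos 0, read 0 -> (A,0)->write 1,move L,goto D. Now: state=D, head=-1, tape[-2..1]=0010 (head:  ^)
Step 2: in state D at pos -1, read 0 -> (D,0)->write 1,move R,goto B. Now: state=B, head=0, tape[-2..1]=0110 (head:   ^)
Step 3: in state B at pos 0, read 1 -> (B,1)->write 0,move R,goto B. Now: state=B, head=1, tape[-2..2]=01000 (head:    ^)
Step 4: in state B at pos 1, read 0 -> (B,0)->write 0,move R,goto H. Now: state=H, head=2, tape[-2..3]=010000 (head:     ^)

Answer: 2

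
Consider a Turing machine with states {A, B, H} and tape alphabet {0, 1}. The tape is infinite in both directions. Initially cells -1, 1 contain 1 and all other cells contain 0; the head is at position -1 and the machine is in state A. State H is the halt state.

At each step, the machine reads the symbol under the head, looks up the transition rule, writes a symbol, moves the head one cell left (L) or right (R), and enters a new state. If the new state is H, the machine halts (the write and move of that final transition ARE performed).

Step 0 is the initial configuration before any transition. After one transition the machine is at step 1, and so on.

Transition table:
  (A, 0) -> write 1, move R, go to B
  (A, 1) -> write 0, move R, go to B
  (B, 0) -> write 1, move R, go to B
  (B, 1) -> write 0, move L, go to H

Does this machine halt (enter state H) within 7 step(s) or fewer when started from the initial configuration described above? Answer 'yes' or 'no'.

Answer: yes

Derivation:
Step 1: in state A at pos -1, read 1 -> (A,1)->write 0,move R,goto B. Now: state=B, head=0, tape[-2..2]=00010 (head:   ^)
Step 2: in state B at pos 0, read 0 -> (B,0)->write 1,move R,goto B. Now: state=B, head=1, tape[-2..2]=00110 (head:    ^)
Step 3: in state B at pos 1, read 1 -> (B,1)->write 0,move L,goto H. Now: state=H, head=0, tape[-2..2]=00100 (head:   ^)
State H reached at step 3; 3 <= 7 -> yes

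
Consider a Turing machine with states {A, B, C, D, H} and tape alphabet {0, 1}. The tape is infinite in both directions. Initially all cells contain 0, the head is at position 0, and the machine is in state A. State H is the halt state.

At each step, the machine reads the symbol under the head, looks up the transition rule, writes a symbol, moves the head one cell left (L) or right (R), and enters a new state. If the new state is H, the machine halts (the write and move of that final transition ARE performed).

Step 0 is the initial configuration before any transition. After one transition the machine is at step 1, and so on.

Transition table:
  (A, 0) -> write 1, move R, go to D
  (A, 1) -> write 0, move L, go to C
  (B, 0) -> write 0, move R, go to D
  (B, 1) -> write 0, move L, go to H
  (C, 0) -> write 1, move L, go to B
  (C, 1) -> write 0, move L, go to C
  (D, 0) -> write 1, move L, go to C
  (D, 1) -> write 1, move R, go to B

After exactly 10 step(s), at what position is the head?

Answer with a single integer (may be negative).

Answer: 2

Derivation:
Step 1: in state A at pos 0, read 0 -> (A,0)->write 1,move R,goto D. Now: state=D, head=1, tape[-1..2]=0100 (head:   ^)
Step 2: in state D at pos 1, read 0 -> (D,0)->write 1,move L,goto C. Now: state=C, head=0, tape[-1..2]=0110 (head:  ^)
Step 3: in state C at pos 0, read 1 -> (C,1)->write 0,move L,goto C. Now: state=C, head=-1, tape[-2..2]=00010 (head:  ^)
Step 4: in state C at pos -1, read 0 -> (C,0)->write 1,move L,goto B. Now: state=B, head=-2, tape[-3..2]=001010 (head:  ^)
Step 5: in state B at pos -2, read 0 -> (B,0)->write 0,move R,goto D. Now: state=D, head=-1, tape[-3..2]=001010 (head:   ^)
Step 6: in state D at pos -1, read 1 -> (D,1)->write 1,move R,goto B. Now: state=B, head=0, tape[-3..2]=001010 (head:    ^)
Step 7: in state B at pos 0, read 0 -> (B,0)->write 0,move R,goto D. Now: state=D, head=1, tape[-3..2]=001010 (head:     ^)
Step 8: in state D at pos 1, read 1 -> (D,1)->write 1,move R,goto B. Now: state=B, head=2, tape[-3..3]=0010100 (head:      ^)
Step 9: in state B at pos 2, read 0 -> (B,0)->write 0,move R,goto D. Now: state=D, head=3, tape[-3..4]=00101000 (head:       ^)
Step 10: in state D at pos 3, read 0 -> (D,0)->write 1,move L,goto C. Now: state=C, head=2, tape[-3..4]=00101010 (head:      ^)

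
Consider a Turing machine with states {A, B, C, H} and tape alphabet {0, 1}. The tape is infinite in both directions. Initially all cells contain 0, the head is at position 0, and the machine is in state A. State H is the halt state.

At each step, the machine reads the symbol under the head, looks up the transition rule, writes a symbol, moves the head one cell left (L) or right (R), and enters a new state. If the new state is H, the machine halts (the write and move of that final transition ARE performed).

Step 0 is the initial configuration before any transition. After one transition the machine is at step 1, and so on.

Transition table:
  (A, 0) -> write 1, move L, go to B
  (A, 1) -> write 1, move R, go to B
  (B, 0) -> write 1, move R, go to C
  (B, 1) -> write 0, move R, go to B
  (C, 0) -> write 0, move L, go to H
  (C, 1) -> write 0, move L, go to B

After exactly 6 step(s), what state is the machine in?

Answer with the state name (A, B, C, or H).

Answer: H

Derivation:
Step 1: in state A at pos 0, read 0 -> (A,0)->write 1,move L,goto B. Now: state=B, head=-1, tape[-2..1]=0010 (head:  ^)
Step 2: in state B at pos -1, read 0 -> (B,0)->write 1,move R,goto C. Now: state=C, head=0, tape[-2..1]=0110 (head:   ^)
Step 3: in state C at pos 0, read 1 -> (C,1)->write 0,move L,goto B. Now: state=B, head=-1, tape[-2..1]=0100 (head:  ^)
Step 4: in state B at pos -1, read 1 -> (B,1)->write 0,move R,goto B. Now: state=B, head=0, tape[-2..1]=0000 (head:   ^)
Step 5: in state B at pos 0, read 0 -> (B,0)->write 1,move R,goto C. Now: state=C, head=1, tape[-2..2]=00100 (head:    ^)
Step 6: in state C at pos 1, read 0 -> (C,0)->write 0,move L,goto H. Now: state=H, head=0, tape[-2..2]=00100 (head:   ^)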